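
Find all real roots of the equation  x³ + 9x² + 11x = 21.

Rearrange: x³ + 9x² + 11x - 21 = 0.
Possible rational roots are divisors of -21. Testing x = -3 gives 0, so (x + 3) is a factor.
Divide: x³ + 9x² + 11x - 21 = (x + 3)(x² + 6x - 7).
Factor the quadratic: x = 1 or x = -7.

x = -7 or x = -3 or x = 1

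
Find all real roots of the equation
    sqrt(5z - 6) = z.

Square both sides: 5z - 6 = (z)^2.
Expand and rearrange: z^2 - 5z + 6 = 0.
Solving gives z = 3 or z = 2.
Check each candidate in the original equation:
  z = 3: sqrt(9) = 3, while z = 3 — valid.
  z = 2: sqrt(4) = 2, while z = 2 — valid.

z = 2 or z = 3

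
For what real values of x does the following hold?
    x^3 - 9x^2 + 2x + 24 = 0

Possible rational roots are divisors of 24. Testing x = 2 gives 0, so (x - 2) is a factor.
Divide: x^3 - 9x^2 + 2x + 24 = (x - 2)(x^2 - 7x - 12).
Apply the quadratic formula to x^2 - 7x - 12 = 0: x = (7 +/- sqrt(97))/2, i.e. x ~= 8.4244 or x ~= -1.4244.

x = -1.4244 or x = 2 or x = 8.4244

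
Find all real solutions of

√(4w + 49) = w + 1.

Square both sides: 4w + 49 = (w + 1)².
Expand and rearrange: w² - 2w - 48 = 0.
Solving gives w = 8 or w = -6.
Check each candidate in the original equation:
  w = 8: √(81) = 9, while w + 1 = 9 — valid.
  w = -6: √(25) = 5, while w + 1 = -5 — extraneous.

w = 8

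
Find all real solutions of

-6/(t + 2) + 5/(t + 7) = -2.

Multiply both sides by (t + 2)(t + 7):
-6(t + 7) + 5(t + 2) = -2(t + 2)(t + 7).
Expand and collect terms: -2t^2 - 17t + 4 = 0.
By the quadratic formula, t = (17 +/- sqrt(321)) / -4, so t ~= -8.7291 or t ~= 0.2291.
Neither value makes a denominator zero (t != -2, t != -7), so both are valid.

t = -8.7291 or t = 0.2291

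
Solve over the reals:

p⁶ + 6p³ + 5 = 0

p = -1.71 or p = -1

Let u = p³. The equation becomes u² + 6u + 5 = 0.
Factor: (u + 1)(u + 5) = 0, so u = -1 or u = -5.
p³ = -1 gives p = -1.
p³ = -5 gives p = -∛(5) ≈ -1.71.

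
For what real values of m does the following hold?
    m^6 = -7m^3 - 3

m = -1.8702 or m = -0.7712

Let u = m^3. The equation becomes u^2 + 7u + 3 = 0.
By the quadratic formula, u = -7/2 + sqrt(37)/2 or u = -7/2 - sqrt(37)/2.
m^3 = -7/2 + sqrt(37)/2 gives m = -(7/2 - sqrt(37)/2)^(1/3) ~= -0.7712.
m^3 = -7/2 - sqrt(37)/2 gives m = -(sqrt(37)/2 + 7/2)^(1/3) ~= -1.8702.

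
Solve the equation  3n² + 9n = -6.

Bring every term to one side: 3n² + 9n + 6 = 0.
Factor: 3(n + 1)(n + 2) = 0.
So n = -1 or n = -2.

n = -2 or n = -1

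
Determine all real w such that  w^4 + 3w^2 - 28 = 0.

w = -2 or w = 2

Let u = w^2. The equation becomes u^2 + 3u - 28 = 0.
Factor: (u + 7)(u - 4) = 0, so u = -7 or u = 4.
w^2 = -7 < 0 has no real solution.
w^2 = 4 gives w = +/-2.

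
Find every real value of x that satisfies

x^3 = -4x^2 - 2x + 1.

x = -3.3028 or x = -1 or x = 0.3028

Rearrange: x^3 + 4x^2 + 2x - 1 = 0.
Possible rational roots are divisors of -1. Testing x = -1 gives 0, so (x + 1) is a factor.
Divide: x^3 + 4x^2 + 2x - 1 = (x + 1)(x^2 + 3x - 1).
Apply the quadratic formula to x^2 + 3x - 1 = 0: x = (-3 +/- sqrt(13))/2, i.e. x ~= 0.3028 or x ~= -3.3028.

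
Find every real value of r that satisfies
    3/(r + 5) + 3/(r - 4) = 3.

Multiply both sides by (r + 5)(r - 4):
3(r - 4) + 3(r + 5) = 3(r + 5)(r - 4).
Expand and collect terms: 3r² - 3r - 63 = 0.
By the quadratic formula, r = (3 ± √765) / 6, so r ≈ 5.1098 or r ≈ -4.1098.
Neither value makes a denominator zero (r ≠ -5, r ≠ 4), so both are valid.

r = -4.1098 or r = 5.1098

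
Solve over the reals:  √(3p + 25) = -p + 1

p = -3

Square both sides: 3p + 25 = (-p + 1)².
Expand and rearrange: p² - 5p - 24 = 0.
Solving gives p = 8 or p = -3.
Check each candidate in the original equation:
  p = 8: √(49) = 7, while -p + 1 = -7 — extraneous.
  p = -3: √(16) = 4, while -p + 1 = 4 — valid.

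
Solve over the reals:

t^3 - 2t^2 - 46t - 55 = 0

t = -5 or t = -1.3218 or t = 8.3218

Possible rational roots are divisors of -55. Testing t = -5 gives 0, so (t + 5) is a factor.
Divide: t^3 - 2t^2 - 46t - 55 = (t + 5)(t^2 - 7t - 11).
Apply the quadratic formula to t^2 - 7t - 11 = 0: t = (7 +/- sqrt(93))/2, i.e. t ~= 8.3218 or t ~= -1.3218.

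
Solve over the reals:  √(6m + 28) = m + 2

Square both sides: 6m + 28 = (m + 2)².
Expand and rearrange: m² - 2m - 24 = 0.
Solving gives m = 6 or m = -4.
Check each candidate in the original equation:
  m = 6: √(64) = 8, while m + 2 = 8 — valid.
  m = -4: √(4) = 2, while m + 2 = -2 — extraneous.

m = 6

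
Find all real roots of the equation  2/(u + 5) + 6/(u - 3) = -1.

u = -9 or u = -1

Multiply both sides by (u + 5)(u - 3):
2(u - 3) + 6(u + 5) = -(u + 5)(u - 3).
Expand and collect terms: -u^2 - 10u - 9 = 0.
Factor or apply the quadratic formula: u = -9 or u = -1.
Neither value makes a denominator zero (u != -5, u != 3), so both are valid.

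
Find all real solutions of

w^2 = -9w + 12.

Rearrange to standard form: w^2 + 9w - 12 = 0.
Discriminant: (9)^2 - 4*1*(-12) = 129.
Quadratic formula: w = (-9 +/- sqrt(129)) / 2.
So w = -9/2 + sqrt(129)/2 ~= 1.1789 or w = -sqrt(129)/2 - 9/2 ~= -10.1789.

w = -10.1789 or w = 1.1789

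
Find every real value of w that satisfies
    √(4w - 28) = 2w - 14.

Square both sides: 4w - 28 = (2w - 14)².
Expand and rearrange: 4w² - 60w + 224 = 0.
Solving gives w = 8 or w = 7.
Check each candidate in the original equation:
  w = 8: √(4) = 2, while 2w - 14 = 2 — valid.
  w = 7: √(0) = 0, while 2w - 14 = 0 — valid.

w = 7 or w = 8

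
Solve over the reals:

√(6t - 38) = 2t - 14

Square both sides: 6t - 38 = (2t - 14)².
Expand and rearrange: 4t² - 62t + 234 = 0.
Solving gives t = 9 or t = 6.5.
Check each candidate in the original equation:
  t = 9: √(16) = 4, while 2t - 14 = 4 — valid.
  t = 6.5: √(1) = 1, while 2t - 14 = -1 — extraneous.

t = 9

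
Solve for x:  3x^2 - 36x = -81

x = 3 or x = 9

Bring every term to one side: 3x^2 - 36x + 81 = 0.
Factor: 3(x - 3)(x - 9) = 0.
So x = 3 or x = 9.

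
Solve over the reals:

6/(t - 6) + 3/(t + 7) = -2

t = -8.8788 or t = 3.3788

Multiply both sides by (t - 6)(t + 7):
6(t + 7) + 3(t - 6) = -2(t - 6)(t + 7).
Expand and collect terms: -2t² - 11t + 60 = 0.
By the quadratic formula, t = (11 ± √601) / -4, so t ≈ -8.8788 or t ≈ 3.3788.
Neither value makes a denominator zero (t ≠ 6, t ≠ -7), so both are valid.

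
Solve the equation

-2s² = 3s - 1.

s = -1.7808 or s = 0.2808

Rearrange to standard form: -2s² - 3s + 1 = 0.
Discriminant: (-3)² − 4·(-2)·1 = 17.
Quadratic formula: s = (3 ± √17) / (-4).
So s = -√(17)/4 - 3/4 ≈ -1.7808 or s = -3/4 + √(17)/4 ≈ 0.2808.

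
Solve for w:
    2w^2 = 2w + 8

Rearrange to standard form: 2w^2 - 2w - 8 = 0.
Discriminant: (-2)^2 - 4*2*(-8) = 68.
Quadratic formula: w = (2 +/- sqrt(68)) / 4.
So w = 1/2 + sqrt(17)/2 ~= 2.5616 or w = 1/2 - sqrt(17)/2 ~= -1.5616.

w = -1.5616 or w = 2.5616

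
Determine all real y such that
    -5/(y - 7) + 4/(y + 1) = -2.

y = -2.5863 or y = 9.0863

Multiply both sides by (y - 7)(y + 1):
-5(y + 1) + 4(y - 7) = -2(y - 7)(y + 1).
Expand and collect terms: -2y² + 13y + 47 = 0.
By the quadratic formula, y = (-13 ± √545) / -4, so y ≈ -2.5863 or y ≈ 9.0863.
Neither value makes a denominator zero (y ≠ 7, y ≠ -1), so both are valid.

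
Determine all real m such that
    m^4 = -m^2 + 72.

Let u = m^2. The equation becomes u^2 + u - 72 = 0.
Factor: (u + 9)(u - 8) = 0, so u = -9 or u = 8.
m^2 = -9 < 0 has no real solution.
m^2 = 8 gives m = +/-2*sqrt(2) ~= +/-2.8284.

m = -2.8284 or m = 2.8284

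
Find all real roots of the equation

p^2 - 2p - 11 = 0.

Discriminant: (-2)^2 - 4*1*(-11) = 48.
Quadratic formula: p = (2 +/- sqrt(48)) / 2.
So p = 1 + 2*sqrt(3) ~= 4.4641 or p = 1 - 2*sqrt(3) ~= -2.4641.

p = -2.4641 or p = 4.4641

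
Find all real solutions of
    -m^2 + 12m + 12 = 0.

m = -0.9282 or m = 12.9282

Discriminant: (12)^2 - 4*(-1)*12 = 192.
Quadratic formula: m = (-12 +/- sqrt(192)) / (-2).
So m = 6 - 4*sqrt(3) ~= -0.9282 or m = 6 + 4*sqrt(3) ~= 12.9282.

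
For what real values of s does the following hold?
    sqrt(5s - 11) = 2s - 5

Square both sides: 5s - 11 = (2s - 5)^2.
Expand and rearrange: 4s^2 - 25s + 36 = 0.
Solving gives s = 4 or s = 2.25.
Check each candidate in the original equation:
  s = 4: sqrt(9) = 3, while 2s - 5 = 3 — valid.
  s = 2.25: sqrt(0.25) = 0.5, while 2s - 5 = -0.5 — extraneous.

s = 4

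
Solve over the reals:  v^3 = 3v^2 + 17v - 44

Rearrange: v^3 - 3v^2 - 17v + 44 = 0.
Possible rational roots are divisors of 44. Testing v = -4 gives 0, so (v + 4) is a factor.
Divide: v^3 - 3v^2 - 17v + 44 = (v + 4)(v^2 - 7v + 11).
Apply the quadratic formula to v^2 - 7v + 11 = 0: v = (7 +/- sqrt(5))/2, i.e. v ~= 4.618 or v ~= 2.382.

v = -4 or v = 2.382 or v = 4.618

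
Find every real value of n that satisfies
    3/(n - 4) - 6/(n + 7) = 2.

Multiply both sides by (n - 4)(n + 7):
3(n + 7) - 6(n - 4) = 2(n - 4)(n + 7).
Expand and collect terms: 2n^2 + 9n - 101 = 0.
By the quadratic formula, n = (-9 +/- sqrt(889)) / 4, so n ~= 5.204 or n ~= -9.704.
Neither value makes a denominator zero (n != 4, n != -7), so both are valid.

n = -9.704 or n = 5.204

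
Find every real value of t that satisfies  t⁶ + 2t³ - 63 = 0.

t = -2.0801 or t = 1.9129

Let u = t³. The equation becomes u² + 2u - 63 = 0.
Factor: (u - 7)(u + 9) = 0, so u = 7 or u = -9.
t³ = 7 gives t = ∛(7) ≈ 1.9129.
t³ = -9 gives t = -∛(9) ≈ -2.0801.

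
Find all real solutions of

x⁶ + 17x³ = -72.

x = -2.0801 or x = -2

Let u = x³. The equation becomes u² + 17u + 72 = 0.
Factor: (u + 9)(u + 8) = 0, so u = -9 or u = -8.
x³ = -9 gives x = -∛(9) ≈ -2.0801.
x³ = -8 gives x = -2.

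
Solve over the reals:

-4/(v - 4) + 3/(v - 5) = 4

v = 3.307 or v = 5.443

Multiply both sides by (v - 4)(v - 5):
-4(v - 5) + 3(v - 4) = 4(v - 4)(v - 5).
Expand and collect terms: 4v^2 - 35v + 72 = 0.
By the quadratic formula, v = (35 +/- sqrt(73)) / 8, so v ~= 5.443 or v ~= 3.307.
Neither value makes a denominator zero (v != 4, v != 5), so both are valid.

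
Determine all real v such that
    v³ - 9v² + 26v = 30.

Rearrange: v³ - 9v² + 26v - 30 = 0.
Possible rational roots are divisors of -30. Testing v = 5 gives 0, so (v - 5) is a factor.
Divide: v³ - 9v² + 26v - 30 = (v - 5)(v² - 4v + 6).
The quadratic v² - 4v + 6 has discriminant -8 < 0, so no further real roots.

v = 5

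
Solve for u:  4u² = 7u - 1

u = 0.1569 or u = 1.5931

Rearrange to standard form: 4u² - 7u + 1 = 0.
Discriminant: (-7)² − 4·4·1 = 33.
Quadratic formula: u = (7 ± √33) / 8.
So u = √(33)/8 + 7/8 ≈ 1.5931 or u = 7/8 - √(33)/8 ≈ 0.1569.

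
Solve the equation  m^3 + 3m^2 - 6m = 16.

m = -3.3723 or m = -2 or m = 2.3723

Rearrange: m^3 + 3m^2 - 6m - 16 = 0.
Possible rational roots are divisors of -16. Testing m = -2 gives 0, so (m + 2) is a factor.
Divide: m^3 + 3m^2 - 6m - 16 = (m + 2)(m^2 + m - 8).
Apply the quadratic formula to m^2 + m - 8 = 0: m = (-1 +/- sqrt(33))/2, i.e. m ~= 2.3723 or m ~= -3.3723.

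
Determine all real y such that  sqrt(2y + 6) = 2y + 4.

Square both sides: 2y + 6 = (2y + 4)^2.
Expand and rearrange: 4y^2 + 14y + 10 = 0.
Solving gives y = -1 or y = -2.5.
Check each candidate in the original equation:
  y = -1: sqrt(4) = 2, while 2y + 4 = 2 — valid.
  y = -2.5: sqrt(1) = 1, while 2y + 4 = -1 — extraneous.

y = -1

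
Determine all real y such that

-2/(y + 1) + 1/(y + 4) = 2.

y = -3 or y = -2.5

Multiply both sides by (y + 1)(y + 4):
-2(y + 4) + (y + 1) = 2(y + 1)(y + 4).
Expand and collect terms: 2y^2 + 11y + 15 = 0.
Factor or apply the quadratic formula: y = -2.5 or y = -3.
Neither value makes a denominator zero (y != -1, y != -4), so both are valid.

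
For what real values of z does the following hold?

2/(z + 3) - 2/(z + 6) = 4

z = -6.4365 or z = -2.5635

Multiply both sides by (z + 3)(z + 6):
2(z + 6) - 2(z + 3) = 4(z + 3)(z + 6).
Expand and collect terms: 4z² + 36z + 66 = 0.
By the quadratic formula, z = (-36 ± √240) / 8, so z ≈ -2.5635 or z ≈ -6.4365.
Neither value makes a denominator zero (z ≠ -3, z ≠ -6), so both are valid.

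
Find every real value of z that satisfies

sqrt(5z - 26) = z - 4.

Square both sides: 5z - 26 = (z - 4)^2.
Expand and rearrange: z^2 - 13z + 42 = 0.
Solving gives z = 7 or z = 6.
Check each candidate in the original equation:
  z = 7: sqrt(9) = 3, while z - 4 = 3 — valid.
  z = 6: sqrt(4) = 2, while z - 4 = 2 — valid.

z = 6 or z = 7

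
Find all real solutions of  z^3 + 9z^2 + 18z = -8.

z = -6.3723 or z = -2 or z = -0.6277

Rearrange: z^3 + 9z^2 + 18z + 8 = 0.
Possible rational roots are divisors of 8. Testing z = -2 gives 0, so (z + 2) is a factor.
Divide: z^3 + 9z^2 + 18z + 8 = (z + 2)(z^2 + 7z + 4).
Apply the quadratic formula to z^2 + 7z + 4 = 0: z = (-7 +/- sqrt(33))/2, i.e. z ~= -0.6277 or z ~= -6.3723.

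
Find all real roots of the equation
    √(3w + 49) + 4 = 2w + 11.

Isolate the radical: √(3w + 49) = 2w + 7.
Square both sides: 3w + 49 = (2w + 7)².
Expand and rearrange: 4w² + 25w = 0.
Solving gives w = 0 or w = -6.25.
Check each candidate in the original equation:
  w = 0: √(49) = 7, while 2w + 7 = 7 — valid.
  w = -6.25: √(30.25) = 5.5, while 2w + 7 = -5.5 — extraneous.

w = 0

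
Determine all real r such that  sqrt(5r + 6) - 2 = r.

Isolate the radical: sqrt(5r + 6) = r + 2.
Square both sides: 5r + 6 = (r + 2)^2.
Expand and rearrange: r^2 - r - 2 = 0.
Solving gives r = 2 or r = -1.
Check each candidate in the original equation:
  r = 2: sqrt(16) = 4, while r + 2 = 4 — valid.
  r = -1: sqrt(1) = 1, while r + 2 = 1 — valid.

r = -1 or r = 2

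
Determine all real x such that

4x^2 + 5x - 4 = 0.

x = -1.8042 or x = 0.5542

Discriminant: (5)^2 - 4*4*(-4) = 89.
Quadratic formula: x = (-5 +/- sqrt(89)) / 8.
So x = -5/8 + sqrt(89)/8 ~= 0.5542 or x = -sqrt(89)/8 - 5/8 ~= -1.8042.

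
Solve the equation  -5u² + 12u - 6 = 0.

Discriminant: (12)² − 4·(-5)·(-6) = 24.
Quadratic formula: u = (-12 ± √24) / (-10).
So u = 6/5 - √(6)/5 ≈ 0.7101 or u = √(6)/5 + 6/5 ≈ 1.6899.

u = 0.7101 or u = 1.6899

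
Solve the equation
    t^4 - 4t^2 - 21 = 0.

t = -2.6458 or t = 2.6458

Let u = t^2. The equation becomes u^2 - 4u - 21 = 0.
Factor: (u - 7)(u + 3) = 0, so u = 7 or u = -3.
t^2 = 7 gives t = +/-sqrt(7) ~= +/-2.6458.
t^2 = -3 < 0 has no real solution.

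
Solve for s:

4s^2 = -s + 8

s = -1.5447 or s = 1.2947

Rearrange to standard form: 4s^2 + s - 8 = 0.
Discriminant: (1)^2 - 4*4*(-8) = 129.
Quadratic formula: s = (-1 +/- sqrt(129)) / 8.
So s = -1/8 + sqrt(129)/8 ~= 1.2947 or s = -sqrt(129)/8 - 1/8 ~= -1.5447.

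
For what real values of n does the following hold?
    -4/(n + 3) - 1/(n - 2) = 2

n = -5.1504 or n = 1.6504

Multiply both sides by (n + 3)(n - 2):
-4(n - 2) - (n + 3) = 2(n + 3)(n - 2).
Expand and collect terms: 2n² + 7n - 17 = 0.
By the quadratic formula, n = (-7 ± √185) / 4, so n ≈ 1.6504 or n ≈ -5.1504.
Neither value makes a denominator zero (n ≠ -3, n ≠ 2), so both are valid.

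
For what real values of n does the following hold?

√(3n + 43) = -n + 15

n = 7

Square both sides: 3n + 43 = (-n + 15)².
Expand and rearrange: n² - 33n + 182 = 0.
Solving gives n = 26 or n = 7.
Check each candidate in the original equation:
  n = 26: √(121) = 11, while -n + 15 = -11 — extraneous.
  n = 7: √(64) = 8, while -n + 15 = 8 — valid.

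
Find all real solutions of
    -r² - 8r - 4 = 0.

r = -7.4641 or r = -0.5359

Discriminant: (-8)² − 4·(-1)·(-4) = 48.
Quadratic formula: r = (8 ± √48) / (-2).
So r = -4 - 2·√(3) ≈ -7.4641 or r = -4 + 2·√(3) ≈ -0.5359.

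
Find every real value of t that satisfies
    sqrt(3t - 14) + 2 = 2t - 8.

t = 6

Isolate the radical: sqrt(3t - 14) = 2t - 10.
Square both sides: 3t - 14 = (2t - 10)^2.
Expand and rearrange: 4t^2 - 43t + 114 = 0.
Solving gives t = 6 or t = 4.75.
Check each candidate in the original equation:
  t = 6: sqrt(4) = 2, while 2t - 10 = 2 — valid.
  t = 4.75: sqrt(0.25) = 0.5, while 2t - 10 = -0.5 — extraneous.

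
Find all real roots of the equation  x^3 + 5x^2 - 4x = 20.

Rearrange: x^3 + 5x^2 - 4x - 20 = 0.
Possible rational roots are divisors of -20. Testing x = -5 gives 0, so (x + 5) is a factor.
Divide: x^3 + 5x^2 - 4x - 20 = (x + 5)(x^2 - 4).
Factor the quadratic: x = 2 or x = -2.

x = -5 or x = -2 or x = 2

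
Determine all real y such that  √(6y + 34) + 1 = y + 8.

y = -5 or y = -3

Isolate the radical: √(6y + 34) = y + 7.
Square both sides: 6y + 34 = (y + 7)².
Expand and rearrange: y² + 8y + 15 = 0.
Solving gives y = -3 or y = -5.
Check each candidate in the original equation:
  y = -3: √(16) = 4, while y + 7 = 4 — valid.
  y = -5: √(4) = 2, while y + 7 = 2 — valid.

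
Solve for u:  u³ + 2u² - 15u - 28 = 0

Possible rational roots are divisors of -28. Testing u = -4 gives 0, so (u + 4) is a factor.
Divide: u³ + 2u² - 15u - 28 = (u + 4)(u² - 2u - 7).
Apply the quadratic formula to u² - 2u - 7 = 0: u = (2 ± √32)/2, i.e. u ≈ 3.8284 or u ≈ -1.8284.

u = -4 or u = -1.8284 or u = 3.8284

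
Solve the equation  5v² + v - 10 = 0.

v = -1.5177 or v = 1.3177

Discriminant: (1)² − 4·5·(-10) = 201.
Quadratic formula: v = (-1 ± √201) / 10.
So v = -1/10 + √(201)/10 ≈ 1.3177 or v = -√(201)/10 - 1/10 ≈ -1.5177.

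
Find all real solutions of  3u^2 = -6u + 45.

Bring every term to one side: 3u^2 + 6u - 45 = 0.
Factor: 3(u + 5)(u - 3) = 0.
So u = -5 or u = 3.

u = -5 or u = 3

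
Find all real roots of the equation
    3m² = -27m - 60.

m = -5 or m = -4

Bring every term to one side: 3m² + 27m + 60 = 0.
Factor: 3(m + 5)(m + 4) = 0.
So m = -5 or m = -4.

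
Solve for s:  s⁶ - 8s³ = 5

s = -0.8352 or s = 2.0474

Let u = s³. The equation becomes u² - 8u - 5 = 0.
By the quadratic formula, u = 4 + √(21) or u = 4 - √(21).
s³ = 4 + √(21) gives s = ∛(4 + √(21)) ≈ 2.0474.
s³ = 4 - √(21) gives s = -∛(-4 + √(21)) ≈ -0.8352.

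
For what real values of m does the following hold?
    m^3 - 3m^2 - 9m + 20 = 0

Possible rational roots are divisors of 20. Testing m = 4 gives 0, so (m - 4) is a factor.
Divide: m^3 - 3m^2 - 9m + 20 = (m - 4)(m^2 + m - 5).
Apply the quadratic formula to m^2 + m - 5 = 0: m = (-1 +/- sqrt(21))/2, i.e. m ~= 1.7913 or m ~= -2.7913.

m = -2.7913 or m = 1.7913 or m = 4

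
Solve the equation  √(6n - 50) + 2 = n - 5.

Isolate the radical: √(6n - 50) = n - 7.
Square both sides: 6n - 50 = (n - 7)².
Expand and rearrange: n² - 20n + 99 = 0.
Solving gives n = 11 or n = 9.
Check each candidate in the original equation:
  n = 11: √(16) = 4, while n - 7 = 4 — valid.
  n = 9: √(4) = 2, while n - 7 = 2 — valid.

n = 9 or n = 11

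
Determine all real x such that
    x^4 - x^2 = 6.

x = -1.7321 or x = 1.7321

Let u = x^2. The equation becomes u^2 - u - 6 = 0.
Factor: (u + 2)(u - 3) = 0, so u = -2 or u = 3.
x^2 = -2 < 0 has no real solution.
x^2 = 3 gives x = +/-sqrt(3) ~= +/-1.7321.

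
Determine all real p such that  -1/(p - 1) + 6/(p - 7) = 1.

Multiply both sides by (p - 1)(p - 7):
-(p - 7) + 6(p - 1) = (p - 1)(p - 7).
Expand and collect terms: p² - 13p + 6 = 0.
By the quadratic formula, p = (13 ± √145) / 2, so p ≈ 12.5208 or p ≈ 0.4792.
Neither value makes a denominator zero (p ≠ 1, p ≠ 7), so both are valid.

p = 0.4792 or p = 12.5208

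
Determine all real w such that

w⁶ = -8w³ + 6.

w = -2.056 or w = 0.8838

Let u = w³. The equation becomes u² + 8u - 6 = 0.
By the quadratic formula, u = -4 + √(22) or u = -√(22) - 4.
w³ = -4 + √(22) gives w = ∛(-4 + √(22)) ≈ 0.8838.
w³ = -√(22) - 4 gives w = -∛(4 + √(22)) ≈ -2.056.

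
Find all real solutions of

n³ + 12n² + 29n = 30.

n = -7.772 or n = -5 or n = 0.772

Rearrange: n³ + 12n² + 29n - 30 = 0.
Possible rational roots are divisors of -30. Testing n = -5 gives 0, so (n + 5) is a factor.
Divide: n³ + 12n² + 29n - 30 = (n + 5)(n² + 7n - 6).
Apply the quadratic formula to n² + 7n - 6 = 0: n = (-7 ± √73)/2, i.e. n ≈ 0.772 or n ≈ -7.772.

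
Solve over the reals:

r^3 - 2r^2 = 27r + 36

r = -3 or r = -1.772 or r = 6.772

Rearrange: r^3 - 2r^2 - 27r - 36 = 0.
Possible rational roots are divisors of -36. Testing r = -3 gives 0, so (r + 3) is a factor.
Divide: r^3 - 2r^2 - 27r - 36 = (r + 3)(r^2 - 5r - 12).
Apply the quadratic formula to r^2 - 5r - 12 = 0: r = (5 +/- sqrt(73))/2, i.e. r ~= 6.772 or r ~= -1.772.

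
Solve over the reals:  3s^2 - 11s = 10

Rearrange to standard form: 3s^2 - 11s - 10 = 0.
Discriminant: (-11)^2 - 4*3*(-10) = 241.
Quadratic formula: s = (11 +/- sqrt(241)) / 6.
So s = 11/6 + sqrt(241)/6 ~= 4.4207 or s = 11/6 - sqrt(241)/6 ~= -0.754.

s = -0.754 or s = 4.4207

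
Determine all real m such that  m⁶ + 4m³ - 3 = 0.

m = -1.6686 or m = 0.8643

Let u = m³. The equation becomes u² + 4u - 3 = 0.
By the quadratic formula, u = -2 + √(7) or u = -√(7) - 2.
m³ = -2 + √(7) gives m = ∛(-2 + √(7)) ≈ 0.8643.
m³ = -√(7) - 2 gives m = -∛(2 + √(7)) ≈ -1.6686.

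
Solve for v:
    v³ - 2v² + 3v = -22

v = -2

Rearrange: v³ - 2v² + 3v + 22 = 0.
Possible rational roots are divisors of 22. Testing v = -2 gives 0, so (v + 2) is a factor.
Divide: v³ - 2v² + 3v + 22 = (v + 2)(v² - 4v + 11).
The quadratic v² - 4v + 11 has discriminant -28 < 0, so no further real roots.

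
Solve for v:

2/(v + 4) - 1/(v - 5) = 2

v = -2.9327 or v = 4.4327

Multiply both sides by (v + 4)(v - 5):
2(v - 5) - (v + 4) = 2(v + 4)(v - 5).
Expand and collect terms: 2v^2 - 3v - 26 = 0.
By the quadratic formula, v = (3 +/- sqrt(217)) / 4, so v ~= 4.4327 or v ~= -2.9327.
Neither value makes a denominator zero (v != -4, v != 5), so both are valid.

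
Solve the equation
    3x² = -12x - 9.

x = -3 or x = -1

Bring every term to one side: 3x² + 12x + 9 = 0.
Factor: 3(x + 1)(x + 3) = 0.
So x = -1 or x = -3.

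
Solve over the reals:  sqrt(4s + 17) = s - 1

s = 8

Square both sides: 4s + 17 = (s - 1)^2.
Expand and rearrange: s^2 - 6s - 16 = 0.
Solving gives s = 8 or s = -2.
Check each candidate in the original equation:
  s = 8: sqrt(49) = 7, while s - 1 = 7 — valid.
  s = -2: sqrt(9) = 3, while s - 1 = -3 — extraneous.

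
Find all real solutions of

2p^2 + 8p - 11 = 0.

p = -5.0822 or p = 1.0822

Discriminant: (8)^2 - 4*2*(-11) = 152.
Quadratic formula: p = (-8 +/- sqrt(152)) / 4.
So p = -2 + sqrt(38)/2 ~= 1.0822 or p = -sqrt(38)/2 - 2 ~= -5.0822.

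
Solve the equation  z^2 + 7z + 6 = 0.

Factor: (z + 1)(z + 6) = 0.
So z = -1 or z = -6.

z = -6 or z = -1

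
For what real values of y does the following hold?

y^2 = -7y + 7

y = -7.8875 or y = 0.8875

Rearrange to standard form: y^2 + 7y - 7 = 0.
Discriminant: (7)^2 - 4*1*(-7) = 77.
Quadratic formula: y = (-7 +/- sqrt(77)) / 2.
So y = -7/2 + sqrt(77)/2 ~= 0.8875 or y = -sqrt(77)/2 - 7/2 ~= -7.8875.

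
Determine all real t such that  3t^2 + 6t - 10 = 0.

t = -3.0817 or t = 1.0817

Discriminant: (6)^2 - 4*3*(-10) = 156.
Quadratic formula: t = (-6 +/- sqrt(156)) / 6.
So t = -1 + sqrt(39)/3 ~= 1.0817 or t = -sqrt(39)/3 - 1 ~= -3.0817.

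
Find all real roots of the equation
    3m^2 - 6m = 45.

m = -3 or m = 5

Bring every term to one side: 3m^2 - 6m - 45 = 0.
Factor: 3(m + 3)(m - 5) = 0.
So m = -3 or m = 5.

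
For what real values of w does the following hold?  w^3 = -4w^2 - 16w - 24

w = -2

Rearrange: w^3 + 4w^2 + 16w + 24 = 0.
Possible rational roots are divisors of 24. Testing w = -2 gives 0, so (w + 2) is a factor.
Divide: w^3 + 4w^2 + 16w + 24 = (w + 2)(w^2 + 2w + 12).
The quadratic w^2 + 2w + 12 has discriminant -44 < 0, so no further real roots.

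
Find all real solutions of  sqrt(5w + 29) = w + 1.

Square both sides: 5w + 29 = (w + 1)^2.
Expand and rearrange: w^2 - 3w - 28 = 0.
Solving gives w = 7 or w = -4.
Check each candidate in the original equation:
  w = 7: sqrt(64) = 8, while w + 1 = 8 — valid.
  w = -4: sqrt(9) = 3, while w + 1 = -3 — extraneous.

w = 7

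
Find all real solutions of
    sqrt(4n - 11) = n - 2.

Square both sides: 4n - 11 = (n - 2)^2.
Expand and rearrange: n^2 - 8n + 15 = 0.
Solving gives n = 5 or n = 3.
Check each candidate in the original equation:
  n = 5: sqrt(9) = 3, while n - 2 = 3 — valid.
  n = 3: sqrt(1) = 1, while n - 2 = 1 — valid.

n = 3 or n = 5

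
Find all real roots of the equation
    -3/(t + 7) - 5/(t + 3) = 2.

t = -9.4495 or t = -4.5505

Multiply both sides by (t + 7)(t + 3):
-3(t + 3) - 5(t + 7) = 2(t + 7)(t + 3).
Expand and collect terms: 2t^2 + 28t + 86 = 0.
By the quadratic formula, t = (-28 +/- sqrt(96)) / 4, so t ~= -4.5505 or t ~= -9.4495.
Neither value makes a denominator zero (t != -7, t != -3), so both are valid.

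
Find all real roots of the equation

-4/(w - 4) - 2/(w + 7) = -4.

w = -6.5433 or w = 5.0433

Multiply both sides by (w - 4)(w + 7):
-4(w + 7) - 2(w - 4) = -4(w - 4)(w + 7).
Expand and collect terms: -4w^2 - 6w + 132 = 0.
By the quadratic formula, w = (6 +/- sqrt(2148)) / -8, so w ~= -6.5433 or w ~= 5.0433.
Neither value makes a denominator zero (w != 4, w != -7), so both are valid.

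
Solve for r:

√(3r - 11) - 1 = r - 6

r = 9

Isolate the radical: √(3r - 11) = r - 5.
Square both sides: 3r - 11 = (r - 5)².
Expand and rearrange: r² - 13r + 36 = 0.
Solving gives r = 9 or r = 4.
Check each candidate in the original equation:
  r = 9: √(16) = 4, while r - 5 = 4 — valid.
  r = 4: √(1) = 1, while r - 5 = -1 — extraneous.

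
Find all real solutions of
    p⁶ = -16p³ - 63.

p = -2.0801 or p = -1.9129

Let u = p³. The equation becomes u² + 16u + 63 = 0.
Factor: (u + 9)(u + 7) = 0, so u = -9 or u = -7.
p³ = -9 gives p = -∛(9) ≈ -2.0801.
p³ = -7 gives p = -∛(7) ≈ -1.9129.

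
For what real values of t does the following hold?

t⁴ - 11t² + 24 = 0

Let u = t². The equation becomes u² - 11u + 24 = 0.
Factor: (u - 8)(u - 3) = 0, so u = 8 or u = 3.
t² = 8 gives t = ±2·√(2) ≈ ±2.8284.
t² = 3 gives t = ±√(3) ≈ ±1.7321.

t = -2.8284 or t = -1.7321 or t = 1.7321 or t = 2.8284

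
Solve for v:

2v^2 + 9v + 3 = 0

v = -4.1375 or v = -0.3625

Discriminant: (9)^2 - 4*2*3 = 57.
Quadratic formula: v = (-9 +/- sqrt(57)) / 4.
So v = -9/4 + sqrt(57)/4 ~= -0.3625 or v = -9/4 - sqrt(57)/4 ~= -4.1375.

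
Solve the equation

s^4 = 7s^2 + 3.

s = -2.7212 or s = 2.7212

Let u = s^2. The equation becomes u^2 - 7u - 3 = 0.
By the quadratic formula, u = 7/2 + sqrt(61)/2 or u = 7/2 - sqrt(61)/2.
s^2 = 7/2 + sqrt(61)/2 gives s = +/-sqrt(7/2 + sqrt(61)/2) ~= +/-2.7212.
s^2 = 7/2 - sqrt(61)/2 < 0 has no real solution.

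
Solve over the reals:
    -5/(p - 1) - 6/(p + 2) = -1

p = -0.5678 or p = 10.5678

Multiply both sides by (p - 1)(p + 2):
-5(p + 2) - 6(p - 1) = -(p - 1)(p + 2).
Expand and collect terms: -p² + 10p + 6 = 0.
By the quadratic formula, p = (-10 ± √124) / -2, so p ≈ -0.5678 or p ≈ 10.5678.
Neither value makes a denominator zero (p ≠ 1, p ≠ -2), so both are valid.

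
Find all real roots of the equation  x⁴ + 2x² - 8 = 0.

Let u = x². The equation becomes u² + 2u - 8 = 0.
Factor: (u - 2)(u + 4) = 0, so u = 2 or u = -4.
x² = 2 gives x = ±√(2) ≈ ±1.4142.
x² = -4 < 0 has no real solution.

x = -1.4142 or x = 1.4142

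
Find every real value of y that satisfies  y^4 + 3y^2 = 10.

Let u = y^2. The equation becomes u^2 + 3u - 10 = 0.
Factor: (u + 5)(u - 2) = 0, so u = -5 or u = 2.
y^2 = -5 < 0 has no real solution.
y^2 = 2 gives y = +/-sqrt(2) ~= +/-1.4142.

y = -1.4142 or y = 1.4142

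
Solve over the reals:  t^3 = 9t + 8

t = -2.3723 or t = -1 or t = 3.3723

Rearrange: t^3 - 9t - 8 = 0.
Possible rational roots are divisors of -8. Testing t = -1 gives 0, so (t + 1) is a factor.
Divide: t^3 - 9t - 8 = (t + 1)(t^2 - t - 8).
Apply the quadratic formula to t^2 - t - 8 = 0: t = (1 +/- sqrt(33))/2, i.e. t ~= 3.3723 or t ~= -2.3723.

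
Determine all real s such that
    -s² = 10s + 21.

s = -7 or s = -3

Bring every term to one side: -s² - 10s - 21 = 0.
Factor: -1(s + 7)(s + 3) = 0.
So s = -7 or s = -3.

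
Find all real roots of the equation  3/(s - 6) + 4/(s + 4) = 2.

Multiply both sides by (s - 6)(s + 4):
3(s + 4) + 4(s - 6) = 2(s - 6)(s + 4).
Expand and collect terms: 2s^2 - 11s - 36 = 0.
By the quadratic formula, s = (11 +/- sqrt(409)) / 4, so s ~= 7.8059 or s ~= -2.3059.
Neither value makes a denominator zero (s != 6, s != -4), so both are valid.

s = -2.3059 or s = 7.8059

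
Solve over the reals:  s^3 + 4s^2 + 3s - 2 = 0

Possible rational roots are divisors of -2. Testing s = -2 gives 0, so (s + 2) is a factor.
Divide: s^3 + 4s^2 + 3s - 2 = (s + 2)(s^2 + 2s - 1).
Apply the quadratic formula to s^2 + 2s - 1 = 0: s = (-2 +/- sqrt(8))/2, i.e. s ~= 0.4142 or s ~= -2.4142.

s = -2.4142 or s = -2 or s = 0.4142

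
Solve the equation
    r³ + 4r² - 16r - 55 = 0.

r = -5 or r = -2.8541 or r = 3.8541

Possible rational roots are divisors of -55. Testing r = -5 gives 0, so (r + 5) is a factor.
Divide: r³ + 4r² - 16r - 55 = (r + 5)(r² - r - 11).
Apply the quadratic formula to r² - r - 11 = 0: r = (1 ± √45)/2, i.e. r ≈ 3.8541 or r ≈ -2.8541.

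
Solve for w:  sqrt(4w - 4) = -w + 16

w = 10

Square both sides: 4w - 4 = (-w + 16)^2.
Expand and rearrange: w^2 - 36w + 260 = 0.
Solving gives w = 26 or w = 10.
Check each candidate in the original equation:
  w = 26: sqrt(100) = 10, while -w + 16 = -10 — extraneous.
  w = 10: sqrt(36) = 6, while -w + 16 = 6 — valid.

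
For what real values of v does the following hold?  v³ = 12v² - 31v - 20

Rearrange: v³ - 12v² + 31v + 20 = 0.
Possible rational roots are divisors of 20. Testing v = 5 gives 0, so (v - 5) is a factor.
Divide: v³ - 12v² + 31v + 20 = (v - 5)(v² - 7v - 4).
Apply the quadratic formula to v² - 7v - 4 = 0: v = (7 ± √65)/2, i.e. v ≈ 7.5311 or v ≈ -0.5311.

v = -0.5311 or v = 5 or v = 7.5311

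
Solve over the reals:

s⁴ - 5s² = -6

s = -1.7321 or s = -1.4142 or s = 1.4142 or s = 1.7321

Let u = s². The equation becomes u² - 5u + 6 = 0.
Factor: (u - 2)(u - 3) = 0, so u = 2 or u = 3.
s² = 2 gives s = ±√(2) ≈ ±1.4142.
s² = 3 gives s = ±√(3) ≈ ±1.7321.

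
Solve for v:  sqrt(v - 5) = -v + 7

Square both sides: v - 5 = (-v + 7)^2.
Expand and rearrange: v^2 - 15v + 54 = 0.
Solving gives v = 9 or v = 6.
Check each candidate in the original equation:
  v = 9: sqrt(4) = 2, while -v + 7 = -2 — extraneous.
  v = 6: sqrt(1) = 1, while -v + 7 = 1 — valid.

v = 6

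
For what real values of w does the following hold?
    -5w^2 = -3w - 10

Rearrange to standard form: -5w^2 + 3w + 10 = 0.
Discriminant: (3)^2 - 4*(-5)*10 = 209.
Quadratic formula: w = (-3 +/- sqrt(209)) / (-10).
So w = 3/10 - sqrt(209)/10 ~= -1.1457 or w = 3/10 + sqrt(209)/10 ~= 1.7457.

w = -1.1457 or w = 1.7457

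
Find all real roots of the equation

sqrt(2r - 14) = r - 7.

Square both sides: 2r - 14 = (r - 7)^2.
Expand and rearrange: r^2 - 16r + 63 = 0.
Solving gives r = 9 or r = 7.
Check each candidate in the original equation:
  r = 9: sqrt(4) = 2, while r - 7 = 2 — valid.
  r = 7: sqrt(0) = 0, while r - 7 = 0 — valid.

r = 7 or r = 9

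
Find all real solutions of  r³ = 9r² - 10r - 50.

r = -1.7417 or r = 5 or r = 5.7417

Rearrange: r³ - 9r² + 10r + 50 = 0.
Possible rational roots are divisors of 50. Testing r = 5 gives 0, so (r - 5) is a factor.
Divide: r³ - 9r² + 10r + 50 = (r - 5)(r² - 4r - 10).
Apply the quadratic formula to r² - 4r - 10 = 0: r = (4 ± √56)/2, i.e. r ≈ 5.7417 or r ≈ -1.7417.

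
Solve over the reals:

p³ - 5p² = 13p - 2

Rearrange: p³ - 5p² - 13p + 2 = 0.
Possible rational roots are divisors of 2. Testing p = -2 gives 0, so (p + 2) is a factor.
Divide: p³ - 5p² - 13p + 2 = (p + 2)(p² - 7p + 1).
Apply the quadratic formula to p² - 7p + 1 = 0: p = (7 ± √45)/2, i.e. p ≈ 6.8541 or p ≈ 0.1459.

p = -2 or p = 0.1459 or p = 6.8541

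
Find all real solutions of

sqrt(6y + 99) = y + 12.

y = -3

Square both sides: 6y + 99 = (y + 12)^2.
Expand and rearrange: y^2 + 18y + 45 = 0.
Solving gives y = -3 or y = -15.
Check each candidate in the original equation:
  y = -3: sqrt(81) = 9, while y + 12 = 9 — valid.
  y = -15: sqrt(9) = 3, while y + 12 = -3 — extraneous.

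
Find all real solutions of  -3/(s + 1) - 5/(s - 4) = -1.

Multiply both sides by (s + 1)(s - 4):
-3(s - 4) - 5(s + 1) = -(s + 1)(s - 4).
Expand and collect terms: -s^2 + 11s - 3 = 0.
By the quadratic formula, s = (-11 +/- sqrt(109)) / -2, so s ~= 0.2798 or s ~= 10.7202.
Neither value makes a denominator zero (s != -1, s != 4), so both are valid.

s = 0.2798 or s = 10.7202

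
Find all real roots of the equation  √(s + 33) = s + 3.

s = 3

Square both sides: s + 33 = (s + 3)².
Expand and rearrange: s² + 5s - 24 = 0.
Solving gives s = 3 or s = -8.
Check each candidate in the original equation:
  s = 3: √(36) = 6, while s + 3 = 6 — valid.
  s = -8: √(25) = 5, while s + 3 = -5 — extraneous.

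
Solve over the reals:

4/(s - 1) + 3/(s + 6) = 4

s = -5.352 or s = 2.102

Multiply both sides by (s - 1)(s + 6):
4(s + 6) + 3(s - 1) = 4(s - 1)(s + 6).
Expand and collect terms: 4s^2 + 13s - 45 = 0.
By the quadratic formula, s = (-13 +/- sqrt(889)) / 8, so s ~= 2.102 or s ~= -5.352.
Neither value makes a denominator zero (s != 1, s != -6), so both are valid.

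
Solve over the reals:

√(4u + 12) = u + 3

Square both sides: 4u + 12 = (u + 3)².
Expand and rearrange: u² + 2u - 3 = 0.
Solving gives u = 1 or u = -3.
Check each candidate in the original equation:
  u = 1: √(16) = 4, while u + 3 = 4 — valid.
  u = -3: √(0) = 0, while u + 3 = 0 — valid.

u = -3 or u = 1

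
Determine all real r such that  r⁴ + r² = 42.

Let u = r². The equation becomes u² + u - 42 = 0.
Factor: (u + 7)(u - 6) = 0, so u = -7 or u = 6.
r² = -7 < 0 has no real solution.
r² = 6 gives r = ±√(6) ≈ ±2.4495.

r = -2.4495 or r = 2.4495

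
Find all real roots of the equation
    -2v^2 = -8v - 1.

v = -0.1213 or v = 4.1213

Rearrange to standard form: -2v^2 + 8v + 1 = 0.
Discriminant: (8)^2 - 4*(-2)*1 = 72.
Quadratic formula: v = (-8 +/- sqrt(72)) / (-4).
So v = 2 - 3*sqrt(2)/2 ~= -0.1213 or v = 2 + 3*sqrt(2)/2 ~= 4.1213.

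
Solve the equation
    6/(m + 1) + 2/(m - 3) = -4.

Multiply both sides by (m + 1)(m - 3):
6(m - 3) + 2(m + 1) = -4(m + 1)(m - 3).
Expand and collect terms: -4m² + 28 = 0.
By the quadratic formula, m = (0 ± √448) / -8, so m ≈ -2.6458 or m ≈ 2.6458.
Neither value makes a denominator zero (m ≠ -1, m ≠ 3), so both are valid.

m = -2.6458 or m = 2.6458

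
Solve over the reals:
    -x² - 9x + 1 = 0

Discriminant: (-9)² − 4·(-1)·1 = 85.
Quadratic formula: x = (9 ± √85) / (-2).
So x = -√(85)/2 - 9/2 ≈ -9.1098 or x = -9/2 + √(85)/2 ≈ 0.1098.

x = -9.1098 or x = 0.1098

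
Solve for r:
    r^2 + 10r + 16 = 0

Factor: (r + 2)(r + 8) = 0.
So r = -2 or r = -8.

r = -8 or r = -2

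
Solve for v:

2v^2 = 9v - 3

v = 0.3625 or v = 4.1375

Rearrange to standard form: 2v^2 - 9v + 3 = 0.
Discriminant: (-9)^2 - 4*2*3 = 57.
Quadratic formula: v = (9 +/- sqrt(57)) / 4.
So v = sqrt(57)/4 + 9/4 ~= 4.1375 or v = 9/4 - sqrt(57)/4 ~= 0.3625.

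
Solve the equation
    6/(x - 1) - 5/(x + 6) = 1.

Multiply both sides by (x - 1)(x + 6):
6(x + 6) - 5(x - 1) = (x - 1)(x + 6).
Expand and collect terms: x² + 4x - 47 = 0.
By the quadratic formula, x = (-4 ± √204) / 2, so x ≈ 5.1414 or x ≈ -9.1414.
Neither value makes a denominator zero (x ≠ 1, x ≠ -6), so both are valid.

x = -9.1414 or x = 5.1414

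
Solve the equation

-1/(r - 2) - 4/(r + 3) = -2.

r = -1.2656 or r = 2.7656

Multiply both sides by (r - 2)(r + 3):
-(r + 3) - 4(r - 2) = -2(r - 2)(r + 3).
Expand and collect terms: -2r² + 3r + 7 = 0.
By the quadratic formula, r = (-3 ± √65) / -4, so r ≈ -1.2656 or r ≈ 2.7656.
Neither value makes a denominator zero (r ≠ 2, r ≠ -3), so both are valid.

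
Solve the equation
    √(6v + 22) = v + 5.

Square both sides: 6v + 22 = (v + 5)².
Expand and rearrange: v² + 4v + 3 = 0.
Solving gives v = -1 or v = -3.
Check each candidate in the original equation:
  v = -1: √(16) = 4, while v + 5 = 4 — valid.
  v = -3: √(4) = 2, while v + 5 = 2 — valid.

v = -3 or v = -1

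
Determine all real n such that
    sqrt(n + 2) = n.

n = 2

Square both sides: n + 2 = (n)^2.
Expand and rearrange: n^2 - n - 2 = 0.
Solving gives n = 2 or n = -1.
Check each candidate in the original equation:
  n = 2: sqrt(4) = 2, while n = 2 — valid.
  n = -1: sqrt(1) = 1, while n = -1 — extraneous.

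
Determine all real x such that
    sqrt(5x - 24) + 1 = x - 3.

x = 5 or x = 8

Isolate the radical: sqrt(5x - 24) = x - 4.
Square both sides: 5x - 24 = (x - 4)^2.
Expand and rearrange: x^2 - 13x + 40 = 0.
Solving gives x = 8 or x = 5.
Check each candidate in the original equation:
  x = 8: sqrt(16) = 4, while x - 4 = 4 — valid.
  x = 5: sqrt(1) = 1, while x - 4 = 1 — valid.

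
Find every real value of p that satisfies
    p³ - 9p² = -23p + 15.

Rearrange: p³ - 9p² + 23p - 15 = 0.
Possible rational roots are divisors of -15. Testing p = 5 gives 0, so (p - 5) is a factor.
Divide: p³ - 9p² + 23p - 15 = (p - 5)(p² - 4p + 3).
Factor the quadratic: p = 3 or p = 1.

p = 1 or p = 3 or p = 5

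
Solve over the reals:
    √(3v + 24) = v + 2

v = 4

Square both sides: 3v + 24 = (v + 2)².
Expand and rearrange: v² + v - 20 = 0.
Solving gives v = 4 or v = -5.
Check each candidate in the original equation:
  v = 4: √(36) = 6, while v + 2 = 6 — valid.
  v = -5: √(9) = 3, while v + 2 = -3 — extraneous.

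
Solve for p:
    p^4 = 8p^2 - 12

p = -2.4495 or p = -1.4142 or p = 1.4142 or p = 2.4495

Let u = p^2. The equation becomes u^2 - 8u + 12 = 0.
Factor: (u - 2)(u - 6) = 0, so u = 2 or u = 6.
p^2 = 2 gives p = +/-sqrt(2) ~= +/-1.4142.
p^2 = 6 gives p = +/-sqrt(6) ~= +/-2.4495.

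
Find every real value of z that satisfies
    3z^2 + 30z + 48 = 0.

z = -8 or z = -2

Factor: 3(z + 2)(z + 8) = 0.
So z = -2 or z = -8.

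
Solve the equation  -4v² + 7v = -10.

Rearrange to standard form: -4v² + 7v + 10 = 0.
Discriminant: (7)² − 4·(-4)·10 = 209.
Quadratic formula: v = (-7 ± √209) / (-8).
So v = 7/8 - √(209)/8 ≈ -0.9321 or v = 7/8 + √(209)/8 ≈ 2.6821.

v = -0.9321 or v = 2.6821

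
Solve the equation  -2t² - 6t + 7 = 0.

Discriminant: (-6)² − 4·(-2)·7 = 92.
Quadratic formula: t = (6 ± √92) / (-4).
So t = -√(23)/2 - 3/2 ≈ -3.8979 or t = -3/2 + √(23)/2 ≈ 0.8979.

t = -3.8979 or t = 0.8979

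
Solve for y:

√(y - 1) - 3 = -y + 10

y = 10

Isolate the radical: √(y - 1) = -y + 13.
Square both sides: y - 1 = (-y + 13)².
Expand and rearrange: y² - 27y + 170 = 0.
Solving gives y = 17 or y = 10.
Check each candidate in the original equation:
  y = 17: √(16) = 4, while -y + 13 = -4 — extraneous.
  y = 10: √(9) = 3, while -y + 13 = 3 — valid.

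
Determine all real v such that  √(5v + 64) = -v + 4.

Square both sides: 5v + 64 = (-v + 4)².
Expand and rearrange: v² - 13v - 48 = 0.
Solving gives v = 16 or v = -3.
Check each candidate in the original equation:
  v = 16: √(144) = 12, while -v + 4 = -12 — extraneous.
  v = -3: √(49) = 7, while -v + 4 = 7 — valid.

v = -3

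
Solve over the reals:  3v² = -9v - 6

v = -2 or v = -1

Bring every term to one side: 3v² + 9v + 6 = 0.
Factor: 3(v + 1)(v + 2) = 0.
So v = -1 or v = -2.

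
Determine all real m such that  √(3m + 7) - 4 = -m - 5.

Isolate the radical: √(3m + 7) = -m - 1.
Square both sides: 3m + 7 = (-m - 1)².
Expand and rearrange: m² - m - 6 = 0.
Solving gives m = 3 or m = -2.
Check each candidate in the original equation:
  m = 3: √(16) = 4, while -m - 1 = -4 — extraneous.
  m = -2: √(1) = 1, while -m - 1 = 1 — valid.

m = -2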